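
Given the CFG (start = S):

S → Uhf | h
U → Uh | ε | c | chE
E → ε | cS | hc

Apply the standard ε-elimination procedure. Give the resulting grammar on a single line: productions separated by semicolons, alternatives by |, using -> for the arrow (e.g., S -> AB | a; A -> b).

S -> h | hf | Uhf; E -> cS | hc; U -> c | h | Uh | ch | chE

Nullable set: {E, U}.
S -> Uhf: U nullable, giving Uhf | hf.
Drop E -> ε.
Drop U -> ε.
U -> Uh: U nullable, giving Uh | h.
U -> chE: E nullable, giving ch | chE.
Unchanged (no nullable symbols): S -> h; E -> cS; E -> hc; U -> c.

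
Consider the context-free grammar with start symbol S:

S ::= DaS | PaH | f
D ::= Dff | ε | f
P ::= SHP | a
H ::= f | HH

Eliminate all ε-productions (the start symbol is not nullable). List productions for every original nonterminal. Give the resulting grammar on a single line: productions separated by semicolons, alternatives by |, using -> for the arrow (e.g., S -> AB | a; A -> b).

S -> f | aS | DaS | PaH; D -> f | ff | Dff; H -> f | HH; P -> a | SHP

Nullable set: {D}.
S -> DaS: D nullable, giving DaS | aS.
Drop D -> ε.
D -> Dff: D nullable, giving Dff | ff.
Unchanged (no nullable symbols): S -> PaH; S -> f; D -> f; H -> HH; H -> f; P -> SHP; P -> a.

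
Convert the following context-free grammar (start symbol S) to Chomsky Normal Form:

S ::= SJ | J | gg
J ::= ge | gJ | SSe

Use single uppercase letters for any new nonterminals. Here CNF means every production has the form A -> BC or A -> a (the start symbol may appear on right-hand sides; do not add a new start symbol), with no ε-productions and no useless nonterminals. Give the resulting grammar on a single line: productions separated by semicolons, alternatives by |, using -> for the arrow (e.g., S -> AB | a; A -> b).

No ε-productions.
After unit-elimination: S -> SJ | gJ | ge | gg | SSe; J -> gJ | ge | SSe.
TERM: introduce A -> e, B -> g and substitute in every rule of length ≥2.
BIN: J -> SSA becomes J -> SC, C -> SA; S -> SSA becomes S -> SD, D -> SA.

S -> BA | BB | BJ | SD | SJ; A -> e; B -> g; C -> SA; D -> SA; J -> BA | BJ | SC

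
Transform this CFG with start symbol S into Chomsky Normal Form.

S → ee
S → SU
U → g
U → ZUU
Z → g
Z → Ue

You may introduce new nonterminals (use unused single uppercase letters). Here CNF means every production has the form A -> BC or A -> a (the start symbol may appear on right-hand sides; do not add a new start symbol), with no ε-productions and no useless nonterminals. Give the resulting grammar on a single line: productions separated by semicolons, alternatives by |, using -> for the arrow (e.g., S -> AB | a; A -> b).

No ε-productions.
No unit productions to eliminate.
TERM: introduce A -> e and substitute in every rule of length ≥2.
BIN: U -> ZUU becomes U -> ZB, B -> UU.

S -> AA | SU; A -> e; B -> UU; U -> g | ZB; Z -> g | UA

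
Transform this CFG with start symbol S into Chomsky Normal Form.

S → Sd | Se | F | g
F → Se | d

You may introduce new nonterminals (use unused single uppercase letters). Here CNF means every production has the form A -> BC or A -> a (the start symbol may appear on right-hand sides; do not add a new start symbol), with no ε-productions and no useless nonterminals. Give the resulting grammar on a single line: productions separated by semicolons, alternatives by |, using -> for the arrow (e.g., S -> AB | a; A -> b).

S -> d | g | SA | SB; A -> e; B -> d

No ε-productions.
After unit-elimination: S -> d | g | Sd | Se; F -> d | Se.
TERM: introduce B -> d, A -> e and substitute in every rule of length ≥2.
Drop unreachable/unproductive: F.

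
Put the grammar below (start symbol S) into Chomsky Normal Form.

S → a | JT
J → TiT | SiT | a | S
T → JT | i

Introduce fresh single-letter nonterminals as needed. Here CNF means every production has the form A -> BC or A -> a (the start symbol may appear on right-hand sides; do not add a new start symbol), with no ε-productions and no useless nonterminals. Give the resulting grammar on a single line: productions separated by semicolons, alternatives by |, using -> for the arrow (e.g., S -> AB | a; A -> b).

No ε-productions.
After unit-elimination: S -> a | JT; J -> a | JT | SiT | TiT; T -> i | JT.
TERM: introduce A -> i and substitute in every rule of length ≥2.
BIN: J -> SAT becomes J -> SB, B -> AT; J -> TAT becomes J -> TC, C -> AT.

S -> a | JT; A -> i; B -> AT; C -> AT; J -> a | JT | SB | TC; T -> i | JT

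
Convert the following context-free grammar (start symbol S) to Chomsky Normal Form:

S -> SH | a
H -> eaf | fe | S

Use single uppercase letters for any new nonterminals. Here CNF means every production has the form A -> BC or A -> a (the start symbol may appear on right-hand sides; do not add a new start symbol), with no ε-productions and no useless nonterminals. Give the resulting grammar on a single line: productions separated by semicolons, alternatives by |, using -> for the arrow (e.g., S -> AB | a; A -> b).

No ε-productions.
After unit-elimination: S -> a | SH; H -> a | SH | fe | eaf.
TERM: introduce B -> a, A -> e, C -> f and substitute in every rule of length ≥2.
BIN: H -> ABC becomes H -> AD, D -> BC.

S -> a | SH; A -> e; B -> a; C -> f; D -> BC; H -> a | AD | CA | SH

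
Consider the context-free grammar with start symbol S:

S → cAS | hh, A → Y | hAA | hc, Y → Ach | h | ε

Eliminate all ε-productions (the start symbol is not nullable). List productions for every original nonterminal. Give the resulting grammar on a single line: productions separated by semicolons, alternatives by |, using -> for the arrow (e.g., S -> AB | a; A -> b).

S -> cS | hh | cAS; A -> Y | h | hA | hc | hAA; Y -> h | ch | Ach

Nullable set: {A, Y}.
S -> cAS: A nullable, giving cAS | cS.
A -> Y: Y nullable, giving Y.
A -> hAA: A, A nullable, giving h | hA | hAA.
Drop Y -> ε.
Y -> Ach: A nullable, giving Ach | ch.
Unchanged (no nullable symbols): S -> hh; A -> hc; Y -> h.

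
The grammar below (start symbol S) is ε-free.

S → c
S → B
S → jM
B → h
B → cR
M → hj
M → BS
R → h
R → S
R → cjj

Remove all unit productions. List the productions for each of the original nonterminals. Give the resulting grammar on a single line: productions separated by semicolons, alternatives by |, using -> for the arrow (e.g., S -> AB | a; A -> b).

Unit productions: R->S, S->B.
Unit pairs (A ⇒* B via units): (R,B), (R,S), (S,B).
S: inherits non-unit rules of {B, S} → c | cR | h | jM.
B: inherits non-unit rules of {B} → cR | h.
M: inherits non-unit rules of {M} → BS | hj.
R: inherits non-unit rules of {B, R, S} → c | cR | cjj | h | jM.

S -> c | h | cR | jM; B -> h | cR; M -> BS | hj; R -> c | h | cR | jM | cjj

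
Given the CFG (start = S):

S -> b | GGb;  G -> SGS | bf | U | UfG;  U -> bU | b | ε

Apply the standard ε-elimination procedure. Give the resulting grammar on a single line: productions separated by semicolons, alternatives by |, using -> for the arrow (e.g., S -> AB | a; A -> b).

S -> b | Gb | GGb; G -> U | f | SS | Uf | bf | fG | SGS | UfG; U -> b | bU

Nullable set: {G, U}.
S -> GGb: G, G nullable, giving GGb | Gb | b.
G -> SGS: G nullable, giving SGS | SS.
G -> U: U nullable, giving U.
G -> UfG: U, G nullable, giving Uf | UfG | f | fG.
Drop U -> ε.
U -> bU: U nullable, giving b | bU.
Unchanged (no nullable symbols): S -> b; G -> bf; U -> b.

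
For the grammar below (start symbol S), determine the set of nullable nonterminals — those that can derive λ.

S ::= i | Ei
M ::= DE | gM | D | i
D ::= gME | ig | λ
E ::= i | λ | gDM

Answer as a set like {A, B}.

{D, E, M}

Directly nullable (have an ε-rule): {D, E}.
M is nullable via M -> D (every symbol on the right is already known nullable).
Not nullable: S — each has a terminal in every rule's right-hand side or depends on a non-nullable symbol.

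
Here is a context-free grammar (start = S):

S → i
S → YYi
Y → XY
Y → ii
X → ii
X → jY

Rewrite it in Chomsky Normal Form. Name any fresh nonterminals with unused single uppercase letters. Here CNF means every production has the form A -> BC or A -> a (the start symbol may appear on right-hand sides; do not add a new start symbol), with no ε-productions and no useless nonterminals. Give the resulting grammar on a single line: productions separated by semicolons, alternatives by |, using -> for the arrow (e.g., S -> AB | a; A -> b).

No ε-productions.
No unit productions to eliminate.
TERM: introduce A -> i, B -> j and substitute in every rule of length ≥2.
BIN: S -> YYA becomes S -> YC, C -> YA.

S -> i | YC; A -> i; B -> j; C -> YA; X -> AA | BY; Y -> AA | XY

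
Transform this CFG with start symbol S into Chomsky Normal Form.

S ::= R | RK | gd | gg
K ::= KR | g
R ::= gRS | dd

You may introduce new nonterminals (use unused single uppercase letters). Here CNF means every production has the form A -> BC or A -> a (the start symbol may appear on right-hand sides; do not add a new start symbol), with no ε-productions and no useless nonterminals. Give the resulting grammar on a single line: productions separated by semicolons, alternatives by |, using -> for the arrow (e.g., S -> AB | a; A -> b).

No ε-productions.
After unit-elimination: S -> RK | dd | gd | gg | gRS; K -> g | KR; R -> dd | gRS.
TERM: introduce A -> d, B -> g and substitute in every rule of length ≥2.
BIN: R -> BRS becomes R -> BC, C -> RS; S -> BRS becomes S -> BD, D -> RS.

S -> AA | BA | BB | BD | RK; A -> d; B -> g; C -> RS; D -> RS; K -> g | KR; R -> AA | BC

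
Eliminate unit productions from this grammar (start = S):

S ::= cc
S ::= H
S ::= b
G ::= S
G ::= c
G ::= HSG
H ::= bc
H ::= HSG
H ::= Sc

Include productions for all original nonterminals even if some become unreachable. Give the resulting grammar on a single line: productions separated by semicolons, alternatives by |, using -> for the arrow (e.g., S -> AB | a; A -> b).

S -> b | Sc | bc | cc | HSG; G -> b | c | Sc | bc | cc | HSG; H -> Sc | bc | HSG

Unit productions: G->S, S->H.
Unit pairs (A ⇒* B via units): (G,H), (G,S), (S,H).
S: inherits non-unit rules of {H, S} → HSG | Sc | b | bc | cc.
G: inherits non-unit rules of {G, H, S} → HSG | Sc | b | bc | c | cc.
H: inherits non-unit rules of {H} → HSG | Sc | bc.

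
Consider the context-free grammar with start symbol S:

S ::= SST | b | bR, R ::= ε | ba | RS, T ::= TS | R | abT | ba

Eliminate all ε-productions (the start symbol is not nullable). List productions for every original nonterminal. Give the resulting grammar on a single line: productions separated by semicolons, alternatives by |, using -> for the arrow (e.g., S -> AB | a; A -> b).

S -> b | SS | bR | SST; R -> S | RS | ba; T -> R | S | TS | ab | ba | abT

Nullable set: {R, T}.
S -> SST: T nullable, giving SS | SST.
S -> bR: R nullable, giving b | bR.
Drop R -> ε.
R -> RS: R nullable, giving RS | S.
T -> R: R nullable, giving R.
T -> TS: T nullable, giving S | TS.
T -> abT: T nullable, giving ab | abT.
Unchanged (no nullable symbols): S -> b; R -> ba; T -> ba.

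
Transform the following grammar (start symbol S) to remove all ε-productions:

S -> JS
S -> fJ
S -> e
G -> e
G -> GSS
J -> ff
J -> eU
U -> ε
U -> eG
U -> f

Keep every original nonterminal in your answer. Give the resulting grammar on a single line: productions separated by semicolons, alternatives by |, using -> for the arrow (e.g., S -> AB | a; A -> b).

Nullable set: {U}.
J -> eU: U nullable, giving e | eU.
Drop U -> ε.
Unchanged (no nullable symbols): S -> JS; S -> e; S -> fJ; G -> GSS; G -> e; J -> ff; U -> eG; U -> f.

S -> e | JS | fJ; G -> e | GSS; J -> e | eU | ff; U -> f | eG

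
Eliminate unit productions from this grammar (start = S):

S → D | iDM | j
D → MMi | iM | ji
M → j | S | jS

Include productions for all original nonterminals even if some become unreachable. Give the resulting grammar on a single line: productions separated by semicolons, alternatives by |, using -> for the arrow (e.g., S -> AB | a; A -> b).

S -> j | iM | ji | MMi | iDM; D -> iM | ji | MMi; M -> j | iM | jS | ji | MMi | iDM

Unit productions: M->S, S->D.
Unit pairs (A ⇒* B via units): (M,D), (M,S), (S,D).
S: inherits non-unit rules of {D, S} → MMi | iDM | iM | j | ji.
D: inherits non-unit rules of {D} → MMi | iM | ji.
M: inherits non-unit rules of {D, M, S} → MMi | iDM | iM | j | jS | ji.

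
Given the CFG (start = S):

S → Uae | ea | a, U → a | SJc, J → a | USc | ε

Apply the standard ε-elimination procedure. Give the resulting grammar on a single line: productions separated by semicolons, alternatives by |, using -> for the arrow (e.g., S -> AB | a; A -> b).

Nullable set: {J}.
Drop J -> ε.
U -> SJc: J nullable, giving SJc | Sc.
Unchanged (no nullable symbols): S -> Uae; S -> a; S -> ea; J -> USc; J -> a; U -> a.

S -> a | ea | Uae; J -> a | USc; U -> a | Sc | SJc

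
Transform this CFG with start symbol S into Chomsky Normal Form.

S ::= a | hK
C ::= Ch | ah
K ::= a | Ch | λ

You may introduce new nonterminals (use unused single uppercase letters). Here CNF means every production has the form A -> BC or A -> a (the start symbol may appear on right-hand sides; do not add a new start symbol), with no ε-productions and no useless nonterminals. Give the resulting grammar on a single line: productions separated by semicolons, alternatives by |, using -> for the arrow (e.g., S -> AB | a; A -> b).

Nullable: {K}; after ε-elimination: S -> a | h | hK; C -> Ch | ah; K -> a | Ch.
No unit productions to eliminate.
TERM: introduce B -> a, A -> h and substitute in every rule of length ≥2.

S -> a | h | AK; A -> h; B -> a; C -> BA | CA; K -> a | CA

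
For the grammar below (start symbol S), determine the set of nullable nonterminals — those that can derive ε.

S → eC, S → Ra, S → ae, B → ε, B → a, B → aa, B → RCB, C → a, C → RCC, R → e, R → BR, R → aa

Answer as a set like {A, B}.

Directly nullable (have an ε-rule): {B}.
Not nullable: C, R, S — each has a terminal in every rule's right-hand side or depends on a non-nullable symbol.

{B}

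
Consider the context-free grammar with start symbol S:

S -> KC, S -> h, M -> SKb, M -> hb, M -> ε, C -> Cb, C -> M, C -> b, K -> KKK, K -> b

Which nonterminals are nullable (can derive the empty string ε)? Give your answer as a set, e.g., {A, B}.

Directly nullable (have an ε-rule): {M}.
C is nullable via C -> M (every symbol on the right is already known nullable).
Not nullable: K, S — each has a terminal in every rule's right-hand side or depends on a non-nullable symbol.

{C, M}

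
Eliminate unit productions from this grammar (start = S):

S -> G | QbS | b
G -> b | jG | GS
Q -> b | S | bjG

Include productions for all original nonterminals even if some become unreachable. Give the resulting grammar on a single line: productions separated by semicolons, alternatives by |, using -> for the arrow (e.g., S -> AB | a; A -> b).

Unit productions: Q->S, S->G.
Unit pairs (A ⇒* B via units): (Q,G), (Q,S), (S,G).
S: inherits non-unit rules of {G, S} → GS | QbS | b | jG.
G: inherits non-unit rules of {G} → GS | b | jG.
Q: inherits non-unit rules of {G, Q, S} → GS | QbS | b | bjG | jG.

S -> b | GS | jG | QbS; G -> b | GS | jG; Q -> b | GS | jG | QbS | bjG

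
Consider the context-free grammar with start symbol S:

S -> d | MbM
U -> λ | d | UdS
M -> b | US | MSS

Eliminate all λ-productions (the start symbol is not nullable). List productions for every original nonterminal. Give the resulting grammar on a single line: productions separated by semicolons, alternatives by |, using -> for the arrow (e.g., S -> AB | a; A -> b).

Nullable set: {U}.
M -> US: U nullable, giving S | US.
Drop U -> λ.
U -> UdS: U nullable, giving UdS | dS.
Unchanged (no nullable symbols): S -> MbM; S -> d; M -> MSS; M -> b; U -> d.

S -> d | MbM; M -> S | b | US | MSS; U -> d | dS | UdS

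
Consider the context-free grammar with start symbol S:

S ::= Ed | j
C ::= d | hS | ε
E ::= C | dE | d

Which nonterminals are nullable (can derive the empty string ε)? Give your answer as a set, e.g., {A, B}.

Directly nullable (have an ε-rule): {C}.
E is nullable via E -> C (every symbol on the right is already known nullable).
Not nullable: S — each has a terminal in every rule's right-hand side or depends on a non-nullable symbol.

{C, E}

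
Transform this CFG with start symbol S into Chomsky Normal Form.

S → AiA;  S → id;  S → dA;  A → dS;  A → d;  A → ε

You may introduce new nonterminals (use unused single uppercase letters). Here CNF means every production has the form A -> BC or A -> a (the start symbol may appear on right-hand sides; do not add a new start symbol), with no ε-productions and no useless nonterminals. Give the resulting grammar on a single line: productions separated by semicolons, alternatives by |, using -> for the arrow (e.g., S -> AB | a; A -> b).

Nullable: {A}; after ε-elimination: S -> d | i | Ai | dA | iA | id | AiA; A -> d | dS.
No unit productions to eliminate.
TERM: introduce B -> d, C -> i and substitute in every rule of length ≥2.
BIN: S -> ACA becomes S -> AD, D -> CA.

S -> d | i | AC | AD | BA | CA | CB; A -> d | BS; B -> d; C -> i; D -> CA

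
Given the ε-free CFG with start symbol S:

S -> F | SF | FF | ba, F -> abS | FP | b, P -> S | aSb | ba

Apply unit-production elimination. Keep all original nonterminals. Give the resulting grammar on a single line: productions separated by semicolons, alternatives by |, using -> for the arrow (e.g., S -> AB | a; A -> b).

Unit productions: P->S, S->F.
Unit pairs (A ⇒* B via units): (P,F), (P,S), (S,F).
S: inherits non-unit rules of {F, S} → FF | FP | SF | abS | b | ba.
F: inherits non-unit rules of {F} → FP | abS | b.
P: inherits non-unit rules of {F, P, S} → FF | FP | SF | aSb | abS | b | ba.

S -> b | FF | FP | SF | ba | abS; F -> b | FP | abS; P -> b | FF | FP | SF | ba | aSb | abS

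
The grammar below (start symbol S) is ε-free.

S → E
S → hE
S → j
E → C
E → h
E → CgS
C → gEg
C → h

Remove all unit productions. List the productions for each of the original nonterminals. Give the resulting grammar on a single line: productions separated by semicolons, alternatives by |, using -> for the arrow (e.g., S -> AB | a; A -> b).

Unit productions: E->C, S->E.
Unit pairs (A ⇒* B via units): (E,C), (S,C), (S,E).
S: inherits non-unit rules of {C, E, S} → CgS | gEg | h | hE | j.
C: inherits non-unit rules of {C} → gEg | h.
E: inherits non-unit rules of {C, E} → CgS | gEg | h.

S -> h | j | hE | CgS | gEg; C -> h | gEg; E -> h | CgS | gEg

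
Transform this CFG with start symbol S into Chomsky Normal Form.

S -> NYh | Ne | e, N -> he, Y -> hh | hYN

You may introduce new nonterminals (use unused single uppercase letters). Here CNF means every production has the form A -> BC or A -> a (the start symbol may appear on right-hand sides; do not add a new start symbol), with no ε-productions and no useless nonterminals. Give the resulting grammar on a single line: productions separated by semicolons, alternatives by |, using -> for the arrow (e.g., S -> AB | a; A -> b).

No ε-productions.
No unit productions to eliminate.
TERM: introduce B -> e, A -> h and substitute in every rule of length ≥2.
BIN: S -> NYA becomes S -> NC, C -> YA; Y -> AYN becomes Y -> AD, D -> YN.

S -> e | NB | NC; A -> h; B -> e; C -> YA; D -> YN; N -> AB; Y -> AA | AD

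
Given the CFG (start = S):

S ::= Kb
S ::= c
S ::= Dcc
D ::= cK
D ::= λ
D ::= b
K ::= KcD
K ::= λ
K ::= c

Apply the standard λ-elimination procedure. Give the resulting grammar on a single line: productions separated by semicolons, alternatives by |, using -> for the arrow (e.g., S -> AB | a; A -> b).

Nullable set: {D, K}.
S -> Dcc: D nullable, giving Dcc | cc.
S -> Kb: K nullable, giving Kb | b.
Drop D -> λ.
D -> cK: K nullable, giving c | cK.
Drop K -> λ.
K -> KcD: K, D nullable, giving Kc | KcD | c | cD.
Unchanged (no nullable symbols): S -> c; D -> b; K -> c.

S -> b | c | Kb | cc | Dcc; D -> b | c | cK; K -> c | Kc | cD | KcD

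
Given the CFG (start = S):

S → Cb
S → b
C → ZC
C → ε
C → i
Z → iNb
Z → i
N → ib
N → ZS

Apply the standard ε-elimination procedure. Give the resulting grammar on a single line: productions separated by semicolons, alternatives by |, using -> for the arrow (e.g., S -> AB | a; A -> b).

S -> b | Cb; C -> Z | i | ZC; N -> ZS | ib; Z -> i | iNb

Nullable set: {C}.
S -> Cb: C nullable, giving Cb | b.
Drop C -> ε.
C -> ZC: C nullable, giving Z | ZC.
Unchanged (no nullable symbols): S -> b; C -> i; N -> ZS; N -> ib; Z -> i; Z -> iNb.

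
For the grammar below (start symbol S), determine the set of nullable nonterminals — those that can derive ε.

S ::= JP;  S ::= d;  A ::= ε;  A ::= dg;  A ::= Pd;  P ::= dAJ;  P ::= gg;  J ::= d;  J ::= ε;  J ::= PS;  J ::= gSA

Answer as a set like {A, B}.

Directly nullable (have an ε-rule): {A, J}.
Not nullable: P, S — each has a terminal in every rule's right-hand side or depends on a non-nullable symbol.

{A, J}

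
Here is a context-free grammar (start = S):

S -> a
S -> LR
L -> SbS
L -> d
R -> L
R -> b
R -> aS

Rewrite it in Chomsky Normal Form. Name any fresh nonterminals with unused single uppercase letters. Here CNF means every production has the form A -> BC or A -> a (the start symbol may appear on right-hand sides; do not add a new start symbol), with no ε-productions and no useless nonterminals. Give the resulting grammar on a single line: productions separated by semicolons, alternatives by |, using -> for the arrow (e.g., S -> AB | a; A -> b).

No ε-productions.
After unit-elimination: S -> a | LR; L -> d | SbS; R -> b | d | aS | SbS.
TERM: introduce B -> a, A -> b and substitute in every rule of length ≥2.
BIN: L -> SAS becomes L -> SC, C -> AS; R -> SAS becomes R -> SD, D -> AS.

S -> a | LR; A -> b; B -> a; C -> AS; D -> AS; L -> d | SC; R -> b | d | BS | SD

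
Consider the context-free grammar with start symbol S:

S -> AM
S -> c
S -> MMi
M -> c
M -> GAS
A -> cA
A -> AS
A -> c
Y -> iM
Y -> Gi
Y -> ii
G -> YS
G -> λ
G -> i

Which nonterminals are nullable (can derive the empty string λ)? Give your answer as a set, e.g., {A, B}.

Directly nullable (have an ε-rule): {G}.
Not nullable: A, M, S, Y — each has a terminal in every rule's right-hand side or depends on a non-nullable symbol.

{G}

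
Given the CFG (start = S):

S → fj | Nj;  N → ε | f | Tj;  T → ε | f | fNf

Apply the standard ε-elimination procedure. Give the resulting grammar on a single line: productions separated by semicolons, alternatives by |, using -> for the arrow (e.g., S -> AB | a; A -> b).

S -> j | Nj | fj; N -> f | j | Tj; T -> f | ff | fNf

Nullable set: {N, T}.
S -> Nj: N nullable, giving Nj | j.
Drop N -> ε.
N -> Tj: T nullable, giving Tj | j.
Drop T -> ε.
T -> fNf: N nullable, giving fNf | ff.
Unchanged (no nullable symbols): S -> fj; N -> f; T -> f.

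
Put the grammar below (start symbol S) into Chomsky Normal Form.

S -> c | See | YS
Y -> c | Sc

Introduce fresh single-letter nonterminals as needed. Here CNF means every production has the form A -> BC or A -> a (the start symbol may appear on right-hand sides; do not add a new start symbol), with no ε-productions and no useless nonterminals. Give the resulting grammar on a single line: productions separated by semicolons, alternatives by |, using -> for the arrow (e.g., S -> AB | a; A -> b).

No ε-productions.
No unit productions to eliminate.
TERM: introduce B -> c, A -> e and substitute in every rule of length ≥2.
BIN: S -> SAA becomes S -> SC, C -> AA.

S -> c | SC | YS; A -> e; B -> c; C -> AA; Y -> c | SB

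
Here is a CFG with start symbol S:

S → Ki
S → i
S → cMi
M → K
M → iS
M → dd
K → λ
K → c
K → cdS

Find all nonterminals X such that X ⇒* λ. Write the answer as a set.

Directly nullable (have an ε-rule): {K}.
M is nullable via M -> K (every symbol on the right is already known nullable).
Not nullable: S — each has a terminal in every rule's right-hand side or depends on a non-nullable symbol.

{K, M}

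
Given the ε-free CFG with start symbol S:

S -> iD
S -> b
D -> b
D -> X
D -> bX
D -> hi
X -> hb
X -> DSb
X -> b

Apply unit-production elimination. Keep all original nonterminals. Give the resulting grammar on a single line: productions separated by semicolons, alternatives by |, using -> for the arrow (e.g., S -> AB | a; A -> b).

Unit productions: D->X.
Unit pairs (A ⇒* B via units): (D,X).
S: inherits non-unit rules of {S} → b | iD.
D: inherits non-unit rules of {D, X} → DSb | b | bX | hb | hi.
X: inherits non-unit rules of {X} → DSb | b | hb.

S -> b | iD; D -> b | bX | hb | hi | DSb; X -> b | hb | DSb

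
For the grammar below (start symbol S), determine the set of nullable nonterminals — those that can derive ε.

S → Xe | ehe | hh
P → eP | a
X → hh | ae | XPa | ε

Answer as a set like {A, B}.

{X}

Directly nullable (have an ε-rule): {X}.
Not nullable: P, S — each has a terminal in every rule's right-hand side or depends on a non-nullable symbol.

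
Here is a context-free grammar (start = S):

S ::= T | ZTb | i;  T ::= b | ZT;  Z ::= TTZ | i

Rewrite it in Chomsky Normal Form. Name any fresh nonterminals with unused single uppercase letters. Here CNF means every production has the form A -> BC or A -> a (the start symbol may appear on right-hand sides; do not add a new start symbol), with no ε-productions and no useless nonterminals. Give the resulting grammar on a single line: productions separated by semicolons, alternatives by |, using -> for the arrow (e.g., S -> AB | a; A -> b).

S -> b | i | ZB | ZT; A -> b; B -> TA; C -> TZ; T -> b | ZT; Z -> i | TC

No ε-productions.
After unit-elimination: S -> b | i | ZT | ZTb; T -> b | ZT; Z -> i | TTZ.
TERM: introduce A -> b and substitute in every rule of length ≥2.
BIN: S -> ZTA becomes S -> ZB, B -> TA; Z -> TTZ becomes Z -> TC, C -> TZ.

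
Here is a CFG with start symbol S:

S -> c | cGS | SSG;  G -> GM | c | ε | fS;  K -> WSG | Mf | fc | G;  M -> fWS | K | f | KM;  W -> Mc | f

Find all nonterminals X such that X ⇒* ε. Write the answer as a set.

Directly nullable (have an ε-rule): {G}.
K is nullable via K -> G (every symbol on the right is already known nullable).
M is nullable via M -> K (every symbol on the right is already known nullable).
Not nullable: S, W — each has a terminal in every rule's right-hand side or depends on a non-nullable symbol.

{G, K, M}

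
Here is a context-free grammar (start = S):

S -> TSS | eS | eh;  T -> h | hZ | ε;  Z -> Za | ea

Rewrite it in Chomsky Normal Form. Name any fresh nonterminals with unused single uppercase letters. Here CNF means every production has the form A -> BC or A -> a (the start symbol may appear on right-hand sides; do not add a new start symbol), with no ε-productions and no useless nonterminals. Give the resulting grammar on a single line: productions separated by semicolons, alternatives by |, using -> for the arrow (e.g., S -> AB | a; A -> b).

Nullable: {T}; after ε-elimination: S -> SS | eS | eh | TSS; T -> h | hZ; Z -> Za | ea.
No unit productions to eliminate.
TERM: introduce C -> a, A -> e, B -> h and substitute in every rule of length ≥2.
BIN: S -> TSS becomes S -> TD, D -> SS.

S -> AB | AS | SS | TD; A -> e; B -> h; C -> a; D -> SS; T -> h | BZ; Z -> AC | ZC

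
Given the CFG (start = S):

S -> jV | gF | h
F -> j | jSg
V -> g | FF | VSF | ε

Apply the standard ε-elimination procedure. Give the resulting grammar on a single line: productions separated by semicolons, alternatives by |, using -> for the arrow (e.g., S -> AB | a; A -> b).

S -> h | j | gF | jV; F -> j | jSg; V -> g | FF | SF | VSF

Nullable set: {V}.
S -> jV: V nullable, giving j | jV.
Drop V -> ε.
V -> VSF: V nullable, giving SF | VSF.
Unchanged (no nullable symbols): S -> gF; S -> h; F -> j; F -> jSg; V -> FF; V -> g.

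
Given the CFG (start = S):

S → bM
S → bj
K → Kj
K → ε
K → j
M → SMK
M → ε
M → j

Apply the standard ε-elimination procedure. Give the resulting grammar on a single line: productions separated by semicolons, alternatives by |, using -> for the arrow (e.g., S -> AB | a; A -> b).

S -> b | bM | bj; K -> j | Kj; M -> S | j | SK | SM | SMK

Nullable set: {K, M}.
S -> bM: M nullable, giving b | bM.
Drop K -> ε.
K -> Kj: K nullable, giving Kj | j.
Drop M -> ε.
M -> SMK: M, K nullable, giving S | SK | SM | SMK.
Unchanged (no nullable symbols): S -> bj; K -> j; M -> j.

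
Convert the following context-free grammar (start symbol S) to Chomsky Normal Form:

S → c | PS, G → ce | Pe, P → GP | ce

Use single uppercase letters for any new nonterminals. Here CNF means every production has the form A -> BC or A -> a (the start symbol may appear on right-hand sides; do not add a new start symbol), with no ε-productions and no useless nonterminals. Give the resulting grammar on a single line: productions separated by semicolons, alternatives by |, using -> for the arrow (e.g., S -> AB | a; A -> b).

S -> c | PS; A -> e; B -> c; G -> BA | PA; P -> BA | GP

No ε-productions.
No unit productions to eliminate.
TERM: introduce B -> c, A -> e and substitute in every rule of length ≥2.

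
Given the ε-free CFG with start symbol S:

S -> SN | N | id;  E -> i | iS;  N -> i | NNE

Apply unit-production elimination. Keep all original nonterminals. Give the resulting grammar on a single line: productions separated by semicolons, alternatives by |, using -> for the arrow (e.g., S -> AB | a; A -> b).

Unit productions: S->N.
Unit pairs (A ⇒* B via units): (S,N).
S: inherits non-unit rules of {N, S} → NNE | SN | i | id.
E: inherits non-unit rules of {E} → i | iS.
N: inherits non-unit rules of {N} → NNE | i.

S -> i | SN | id | NNE; E -> i | iS; N -> i | NNE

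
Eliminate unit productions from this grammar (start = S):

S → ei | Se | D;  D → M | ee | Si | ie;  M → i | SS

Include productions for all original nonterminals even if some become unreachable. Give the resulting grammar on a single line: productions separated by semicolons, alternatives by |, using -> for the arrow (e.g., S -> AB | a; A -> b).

S -> i | SS | Se | Si | ee | ei | ie; D -> i | SS | Si | ee | ie; M -> i | SS

Unit productions: D->M, S->D.
Unit pairs (A ⇒* B via units): (D,M), (S,D), (S,M).
S: inherits non-unit rules of {D, M, S} → SS | Se | Si | ee | ei | i | ie.
D: inherits non-unit rules of {D, M} → SS | Si | ee | i | ie.
M: inherits non-unit rules of {M} → SS | i.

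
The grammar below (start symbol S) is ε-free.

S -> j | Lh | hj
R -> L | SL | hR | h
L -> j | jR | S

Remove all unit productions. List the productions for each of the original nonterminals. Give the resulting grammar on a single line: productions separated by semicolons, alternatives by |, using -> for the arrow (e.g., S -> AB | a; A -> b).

Unit productions: L->S, R->L.
Unit pairs (A ⇒* B via units): (L,S), (R,L), (R,S).
S: inherits non-unit rules of {S} → Lh | hj | j.
L: inherits non-unit rules of {L, S} → Lh | hj | j | jR.
R: inherits non-unit rules of {L, R, S} → Lh | SL | h | hR | hj | j | jR.

S -> j | Lh | hj; L -> j | Lh | hj | jR; R -> h | j | Lh | SL | hR | hj | jR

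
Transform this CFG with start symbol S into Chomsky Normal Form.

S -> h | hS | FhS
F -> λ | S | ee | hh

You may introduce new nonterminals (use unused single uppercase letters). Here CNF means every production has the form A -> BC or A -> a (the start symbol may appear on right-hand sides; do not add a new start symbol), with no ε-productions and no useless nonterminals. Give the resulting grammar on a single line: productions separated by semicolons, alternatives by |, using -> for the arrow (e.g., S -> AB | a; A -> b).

S -> h | AS | FD; A -> h; B -> e; C -> AS; D -> AS; F -> h | AA | AS | BB | FC

Nullable: {F}; after ε-elimination: S -> h | hS | FhS; F -> S | ee | hh.
After unit-elimination: S -> h | hS | FhS; F -> h | ee | hS | hh | FhS.
TERM: introduce B -> e, A -> h and substitute in every rule of length ≥2.
BIN: F -> FAS becomes F -> FC, C -> AS; S -> FAS becomes S -> FD, D -> AS.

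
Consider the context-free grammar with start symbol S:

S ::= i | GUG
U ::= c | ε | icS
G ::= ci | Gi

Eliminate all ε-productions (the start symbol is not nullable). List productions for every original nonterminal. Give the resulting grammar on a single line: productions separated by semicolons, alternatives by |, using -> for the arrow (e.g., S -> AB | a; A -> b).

Nullable set: {U}.
S -> GUG: U nullable, giving GG | GUG.
Drop U -> ε.
Unchanged (no nullable symbols): S -> i; G -> Gi; G -> ci; U -> c; U -> icS.

S -> i | GG | GUG; G -> Gi | ci; U -> c | icS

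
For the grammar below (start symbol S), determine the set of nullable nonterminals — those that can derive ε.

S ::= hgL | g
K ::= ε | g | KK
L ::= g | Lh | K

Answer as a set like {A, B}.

Directly nullable (have an ε-rule): {K}.
L is nullable via L -> K (every symbol on the right is already known nullable).
Not nullable: S — each has a terminal in every rule's right-hand side or depends on a non-nullable symbol.

{K, L}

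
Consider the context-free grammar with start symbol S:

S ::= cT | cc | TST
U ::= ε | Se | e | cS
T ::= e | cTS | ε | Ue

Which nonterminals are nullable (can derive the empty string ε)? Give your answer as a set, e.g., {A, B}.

{T, U}

Directly nullable (have an ε-rule): {T, U}.
Not nullable: S — each has a terminal in every rule's right-hand side or depends on a non-nullable symbol.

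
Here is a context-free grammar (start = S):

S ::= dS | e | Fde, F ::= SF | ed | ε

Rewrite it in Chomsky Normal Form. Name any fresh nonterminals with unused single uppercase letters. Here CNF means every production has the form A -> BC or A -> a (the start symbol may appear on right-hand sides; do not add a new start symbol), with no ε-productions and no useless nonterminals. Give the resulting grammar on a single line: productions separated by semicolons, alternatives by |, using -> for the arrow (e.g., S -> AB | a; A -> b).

Nullable: {F}; after ε-elimination: S -> e | dS | de | Fde; F -> S | SF | ed.
After unit-elimination: S -> e | dS | de | Fde; F -> e | SF | dS | de | ed | Fde.
TERM: introduce A -> d, B -> e and substitute in every rule of length ≥2.
BIN: F -> FAB becomes F -> FC, C -> AB; S -> FAB becomes S -> FD, D -> AB.

S -> e | AB | AS | FD; A -> d; B -> e; C -> AB; D -> AB; F -> e | AB | AS | BA | FC | SF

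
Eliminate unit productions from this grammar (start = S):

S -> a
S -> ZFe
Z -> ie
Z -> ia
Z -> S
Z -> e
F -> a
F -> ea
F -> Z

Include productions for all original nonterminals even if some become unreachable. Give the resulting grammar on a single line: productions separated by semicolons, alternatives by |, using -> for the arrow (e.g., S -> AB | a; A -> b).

Unit productions: F->Z, Z->S.
Unit pairs (A ⇒* B via units): (F,S), (F,Z), (Z,S).
S: inherits non-unit rules of {S} → ZFe | a.
F: inherits non-unit rules of {F, S, Z} → ZFe | a | e | ea | ia | ie.
Z: inherits non-unit rules of {S, Z} → ZFe | a | e | ia | ie.

S -> a | ZFe; F -> a | e | ea | ia | ie | ZFe; Z -> a | e | ia | ie | ZFe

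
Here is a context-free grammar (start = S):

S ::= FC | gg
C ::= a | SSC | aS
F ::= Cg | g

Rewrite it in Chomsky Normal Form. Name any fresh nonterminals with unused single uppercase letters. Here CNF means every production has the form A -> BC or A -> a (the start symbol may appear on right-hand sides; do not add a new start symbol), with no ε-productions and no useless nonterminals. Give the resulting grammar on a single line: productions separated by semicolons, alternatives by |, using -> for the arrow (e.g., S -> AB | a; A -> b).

No ε-productions.
No unit productions to eliminate.
TERM: introduce A -> a, B -> g and substitute in every rule of length ≥2.
BIN: C -> SSC becomes C -> SD, D -> SC.

S -> BB | FC; A -> a; B -> g; C -> a | AS | SD; D -> SC; F -> g | CB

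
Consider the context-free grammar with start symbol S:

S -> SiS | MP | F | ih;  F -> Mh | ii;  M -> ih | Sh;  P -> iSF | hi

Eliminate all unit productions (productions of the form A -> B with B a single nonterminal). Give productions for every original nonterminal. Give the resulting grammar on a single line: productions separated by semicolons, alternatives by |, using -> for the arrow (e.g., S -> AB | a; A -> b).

S -> MP | Mh | ih | ii | SiS; F -> Mh | ii; M -> Sh | ih; P -> hi | iSF

Unit productions: S->F.
Unit pairs (A ⇒* B via units): (S,F).
S: inherits non-unit rules of {F, S} → MP | Mh | SiS | ih | ii.
F: inherits non-unit rules of {F} → Mh | ii.
M: inherits non-unit rules of {M} → Sh | ih.
P: inherits non-unit rules of {P} → hi | iSF.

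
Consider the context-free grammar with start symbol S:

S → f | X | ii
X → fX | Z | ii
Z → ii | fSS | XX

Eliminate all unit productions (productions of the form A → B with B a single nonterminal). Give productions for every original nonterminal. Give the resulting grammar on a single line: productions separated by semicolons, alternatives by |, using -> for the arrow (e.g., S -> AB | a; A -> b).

S -> f | XX | fX | ii | fSS; X -> XX | fX | ii | fSS; Z -> XX | ii | fSS

Unit productions: S->X, X->Z.
Unit pairs (A ⇒* B via units): (S,X), (S,Z), (X,Z).
S: inherits non-unit rules of {S, X, Z} → XX | f | fSS | fX | ii.
X: inherits non-unit rules of {X, Z} → XX | fSS | fX | ii.
Z: inherits non-unit rules of {Z} → XX | fSS | ii.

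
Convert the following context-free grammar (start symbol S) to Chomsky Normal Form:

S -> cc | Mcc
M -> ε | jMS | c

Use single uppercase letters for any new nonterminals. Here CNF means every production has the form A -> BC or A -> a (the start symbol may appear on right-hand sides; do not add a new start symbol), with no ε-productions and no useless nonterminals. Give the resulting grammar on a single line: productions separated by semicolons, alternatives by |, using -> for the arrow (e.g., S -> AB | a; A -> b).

S -> BB | MD; A -> j; B -> c; C -> MS; D -> BB; M -> c | AC | AS

Nullable: {M}; after ε-elimination: S -> cc | Mcc; M -> c | jS | jMS.
No unit productions to eliminate.
TERM: introduce B -> c, A -> j and substitute in every rule of length ≥2.
BIN: M -> AMS becomes M -> AC, C -> MS; S -> MBB becomes S -> MD, D -> BB.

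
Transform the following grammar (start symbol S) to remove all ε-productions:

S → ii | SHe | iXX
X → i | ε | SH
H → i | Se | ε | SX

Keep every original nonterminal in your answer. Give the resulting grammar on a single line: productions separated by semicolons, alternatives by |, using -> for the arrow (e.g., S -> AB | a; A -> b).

S -> i | Se | iX | ii | SHe | iXX; H -> S | i | SX | Se; X -> S | i | SH

Nullable set: {H, X}.
S -> SHe: H nullable, giving SHe | Se.
S -> iXX: X, X nullable, giving i | iX | iXX.
Drop H -> ε.
H -> SX: X nullable, giving S | SX.
Drop X -> ε.
X -> SH: H nullable, giving S | SH.
Unchanged (no nullable symbols): S -> ii; H -> Se; H -> i; X -> i.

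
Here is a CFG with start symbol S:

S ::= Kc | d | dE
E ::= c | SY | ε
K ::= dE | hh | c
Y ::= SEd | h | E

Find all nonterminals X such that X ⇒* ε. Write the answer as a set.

Directly nullable (have an ε-rule): {E}.
Y is nullable via Y -> E (every symbol on the right is already known nullable).
Not nullable: K, S — each has a terminal in every rule's right-hand side or depends on a non-nullable symbol.

{E, Y}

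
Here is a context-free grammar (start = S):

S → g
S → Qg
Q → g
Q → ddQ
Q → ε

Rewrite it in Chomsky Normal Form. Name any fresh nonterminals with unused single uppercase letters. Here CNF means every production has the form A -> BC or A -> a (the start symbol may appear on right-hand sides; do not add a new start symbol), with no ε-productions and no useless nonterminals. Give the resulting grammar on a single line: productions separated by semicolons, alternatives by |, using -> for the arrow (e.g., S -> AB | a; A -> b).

S -> g | QB; A -> d; B -> g; C -> AQ; Q -> g | AA | AC

Nullable: {Q}; after ε-elimination: S -> g | Qg; Q -> g | dd | ddQ.
No unit productions to eliminate.
TERM: introduce A -> d, B -> g and substitute in every rule of length ≥2.
BIN: Q -> AAQ becomes Q -> AC, C -> AQ.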